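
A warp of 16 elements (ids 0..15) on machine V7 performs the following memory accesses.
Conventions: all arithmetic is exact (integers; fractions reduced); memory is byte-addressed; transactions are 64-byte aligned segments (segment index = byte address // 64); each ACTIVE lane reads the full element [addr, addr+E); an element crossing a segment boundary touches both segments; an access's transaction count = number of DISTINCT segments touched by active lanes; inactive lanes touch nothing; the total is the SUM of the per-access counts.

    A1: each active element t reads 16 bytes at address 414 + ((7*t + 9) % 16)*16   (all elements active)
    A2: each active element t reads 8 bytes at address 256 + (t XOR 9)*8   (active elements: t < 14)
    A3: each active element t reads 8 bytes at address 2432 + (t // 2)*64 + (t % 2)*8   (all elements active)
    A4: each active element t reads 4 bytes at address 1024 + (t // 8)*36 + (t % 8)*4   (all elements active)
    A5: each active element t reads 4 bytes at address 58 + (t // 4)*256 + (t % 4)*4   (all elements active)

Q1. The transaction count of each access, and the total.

A1: 5 transactions
A2: 2 transactions
A3: 8 transactions
A4: 2 transactions
A5: 8 transactions

Answer: 5,2,8,2,8; total 25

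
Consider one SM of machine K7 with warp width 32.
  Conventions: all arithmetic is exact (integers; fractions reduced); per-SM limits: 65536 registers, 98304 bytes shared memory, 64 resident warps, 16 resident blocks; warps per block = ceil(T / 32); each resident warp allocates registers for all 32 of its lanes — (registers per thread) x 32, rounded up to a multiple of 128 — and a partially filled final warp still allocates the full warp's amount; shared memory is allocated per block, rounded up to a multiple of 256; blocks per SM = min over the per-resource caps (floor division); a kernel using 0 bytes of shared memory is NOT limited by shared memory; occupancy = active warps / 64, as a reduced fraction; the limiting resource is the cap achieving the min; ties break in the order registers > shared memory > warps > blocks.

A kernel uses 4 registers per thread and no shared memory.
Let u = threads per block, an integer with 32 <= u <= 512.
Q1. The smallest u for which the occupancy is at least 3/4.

Answer: u = 65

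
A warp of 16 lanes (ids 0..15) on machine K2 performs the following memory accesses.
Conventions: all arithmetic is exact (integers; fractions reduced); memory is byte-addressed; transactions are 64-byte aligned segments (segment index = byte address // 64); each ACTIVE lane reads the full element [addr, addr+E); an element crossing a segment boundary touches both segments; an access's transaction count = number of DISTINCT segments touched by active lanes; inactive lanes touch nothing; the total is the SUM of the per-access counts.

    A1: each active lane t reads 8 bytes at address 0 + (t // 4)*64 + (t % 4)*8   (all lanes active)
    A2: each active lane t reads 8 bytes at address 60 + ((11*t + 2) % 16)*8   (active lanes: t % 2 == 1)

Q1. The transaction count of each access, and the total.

A1: 4 transactions
A2: 2 transactions

Answer: 4,2; total 6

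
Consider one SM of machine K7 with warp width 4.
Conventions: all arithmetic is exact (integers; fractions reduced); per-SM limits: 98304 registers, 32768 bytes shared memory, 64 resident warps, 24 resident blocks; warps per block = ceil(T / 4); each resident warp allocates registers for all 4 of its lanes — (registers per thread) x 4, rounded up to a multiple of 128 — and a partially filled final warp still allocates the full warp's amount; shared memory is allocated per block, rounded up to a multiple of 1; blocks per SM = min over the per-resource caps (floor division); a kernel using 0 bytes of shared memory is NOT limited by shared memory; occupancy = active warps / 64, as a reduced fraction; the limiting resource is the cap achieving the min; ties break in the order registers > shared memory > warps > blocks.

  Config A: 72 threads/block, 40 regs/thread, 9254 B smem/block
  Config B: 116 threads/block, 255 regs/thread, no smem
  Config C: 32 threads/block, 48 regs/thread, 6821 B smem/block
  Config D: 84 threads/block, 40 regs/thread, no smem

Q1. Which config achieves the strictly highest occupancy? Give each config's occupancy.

occupancies: A 27/32, B 29/32, C 1/2, D 63/64

Answer: D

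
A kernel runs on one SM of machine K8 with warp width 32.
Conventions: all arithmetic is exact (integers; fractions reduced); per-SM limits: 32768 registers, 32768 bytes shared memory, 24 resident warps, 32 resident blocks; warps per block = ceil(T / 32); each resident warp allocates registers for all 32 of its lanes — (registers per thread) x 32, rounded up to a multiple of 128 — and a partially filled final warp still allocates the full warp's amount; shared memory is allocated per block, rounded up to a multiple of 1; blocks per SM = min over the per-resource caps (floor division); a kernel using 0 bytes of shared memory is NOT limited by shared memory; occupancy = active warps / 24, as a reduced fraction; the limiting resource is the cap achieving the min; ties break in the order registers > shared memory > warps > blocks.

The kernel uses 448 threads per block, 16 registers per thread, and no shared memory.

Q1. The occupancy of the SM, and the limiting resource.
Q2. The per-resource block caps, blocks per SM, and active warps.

Answer: occupancy 7/12, limited by warps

registers: 4 blocks
shared memory: no limit (kernel uses none)
warps: 1 block
blocks: 32 blocks

Answer: 1 block, 14 active warps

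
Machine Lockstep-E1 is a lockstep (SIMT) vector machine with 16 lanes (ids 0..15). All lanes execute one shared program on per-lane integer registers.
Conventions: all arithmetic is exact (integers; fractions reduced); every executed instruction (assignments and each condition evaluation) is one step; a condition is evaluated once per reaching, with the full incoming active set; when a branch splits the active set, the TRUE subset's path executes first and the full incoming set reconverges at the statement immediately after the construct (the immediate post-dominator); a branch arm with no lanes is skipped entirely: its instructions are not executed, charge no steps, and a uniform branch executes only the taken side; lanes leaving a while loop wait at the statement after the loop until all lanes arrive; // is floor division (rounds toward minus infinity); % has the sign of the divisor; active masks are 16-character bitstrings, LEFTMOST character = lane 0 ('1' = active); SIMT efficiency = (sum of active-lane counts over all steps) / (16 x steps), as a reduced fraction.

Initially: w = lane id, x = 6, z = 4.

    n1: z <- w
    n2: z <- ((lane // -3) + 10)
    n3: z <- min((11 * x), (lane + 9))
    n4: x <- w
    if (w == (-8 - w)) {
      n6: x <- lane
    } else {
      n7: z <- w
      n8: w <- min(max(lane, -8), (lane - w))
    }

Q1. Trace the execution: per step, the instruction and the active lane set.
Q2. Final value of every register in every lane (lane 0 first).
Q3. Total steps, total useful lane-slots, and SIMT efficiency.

step 0: z <- w                       1111111111111111
step 1: z <- ((lane // -3) + 10)     1111111111111111
step 2: z <- min((11 * x), (lane + 9)) 1111111111111111
step 3: x <- w                       1111111111111111
step 4: eval (w == (-8 - w))         1111111111111111
step 5: z <- w                       1111111111111111
step 6: w <- min(max(lane, -8), (lane - w)) 1111111111111111

Answer: 7 steps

w: 0,0,0,0,0,0,0,0,0,0,0,0,0,0,0,0
x: 0,1,2,3,4,5,6,7,8,9,10,11,12,13,14,15
z: 0,1,2,3,4,5,6,7,8,9,10,11,12,13,14,15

steps = 7; useful = 112; efficiency = 112/112 = 1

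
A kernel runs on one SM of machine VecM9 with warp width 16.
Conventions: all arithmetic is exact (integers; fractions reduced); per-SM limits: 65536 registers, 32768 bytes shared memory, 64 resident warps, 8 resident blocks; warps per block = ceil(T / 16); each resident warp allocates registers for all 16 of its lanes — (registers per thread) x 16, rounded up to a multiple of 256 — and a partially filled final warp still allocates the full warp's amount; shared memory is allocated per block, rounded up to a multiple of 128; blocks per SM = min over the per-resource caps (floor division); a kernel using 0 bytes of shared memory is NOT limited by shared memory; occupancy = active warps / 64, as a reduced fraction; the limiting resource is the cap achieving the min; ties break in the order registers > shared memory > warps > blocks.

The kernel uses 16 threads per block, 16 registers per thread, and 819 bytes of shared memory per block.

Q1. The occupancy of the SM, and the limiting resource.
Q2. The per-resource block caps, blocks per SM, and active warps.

Answer: occupancy 1/8, limited by blocks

registers: 256 blocks
shared memory: 36 blocks
warps: 64 blocks
blocks: 8 blocks

Answer: 8 blocks, 8 active warps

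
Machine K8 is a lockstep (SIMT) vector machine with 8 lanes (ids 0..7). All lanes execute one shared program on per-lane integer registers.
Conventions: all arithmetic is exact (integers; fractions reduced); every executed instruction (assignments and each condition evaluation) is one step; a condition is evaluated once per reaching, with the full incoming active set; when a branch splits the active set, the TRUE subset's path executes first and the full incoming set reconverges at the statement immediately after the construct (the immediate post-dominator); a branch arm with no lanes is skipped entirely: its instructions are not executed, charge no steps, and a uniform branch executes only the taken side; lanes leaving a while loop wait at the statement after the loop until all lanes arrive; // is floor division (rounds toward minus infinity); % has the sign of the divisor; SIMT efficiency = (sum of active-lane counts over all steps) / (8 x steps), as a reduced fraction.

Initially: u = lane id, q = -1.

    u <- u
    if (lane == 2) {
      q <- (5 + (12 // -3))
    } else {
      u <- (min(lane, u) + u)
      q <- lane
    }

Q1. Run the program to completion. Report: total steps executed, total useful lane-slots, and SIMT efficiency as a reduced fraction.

Answer: 5 steps, 31 useful, 31/40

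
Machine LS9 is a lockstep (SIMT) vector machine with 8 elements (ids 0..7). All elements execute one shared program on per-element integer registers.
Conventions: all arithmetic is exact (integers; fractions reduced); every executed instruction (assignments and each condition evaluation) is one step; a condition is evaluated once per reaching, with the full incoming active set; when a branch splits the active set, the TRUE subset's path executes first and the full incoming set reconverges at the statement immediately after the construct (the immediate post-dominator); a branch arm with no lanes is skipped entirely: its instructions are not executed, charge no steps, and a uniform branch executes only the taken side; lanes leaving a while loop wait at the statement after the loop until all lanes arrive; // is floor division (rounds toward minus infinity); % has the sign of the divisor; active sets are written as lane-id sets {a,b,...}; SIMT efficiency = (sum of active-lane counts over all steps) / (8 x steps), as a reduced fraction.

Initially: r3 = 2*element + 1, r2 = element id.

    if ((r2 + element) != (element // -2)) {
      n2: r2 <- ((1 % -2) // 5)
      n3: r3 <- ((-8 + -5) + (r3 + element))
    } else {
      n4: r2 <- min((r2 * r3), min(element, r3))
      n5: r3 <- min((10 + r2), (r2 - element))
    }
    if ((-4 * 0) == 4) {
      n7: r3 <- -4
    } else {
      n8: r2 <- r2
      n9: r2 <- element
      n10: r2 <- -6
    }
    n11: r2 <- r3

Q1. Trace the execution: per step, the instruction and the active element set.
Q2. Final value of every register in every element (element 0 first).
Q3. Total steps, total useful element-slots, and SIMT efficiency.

step 0: eval ((r2 + element) != (element // -2)) {0,1,2,3,4,5,6,7}
step 1: r2 <- ((1 % -2) // 5)        {1,2,3,4,5,6,7}
step 2: r3 <- ((-8 + -5) + (r3 + element)) {1,2,3,4,5,6,7}
step 3: r2 <- min((r2 * r3), min(element, r3)) {0}
step 4: r3 <- min((10 + r2), (r2 - element)) {0}
step 5: eval ((-4 * 0) == 4)         {0,1,2,3,4,5,6,7}
step 6: r2 <- r2                     {0,1,2,3,4,5,6,7}
step 7: r2 <- element                {0,1,2,3,4,5,6,7}
step 8: r2 <- -6                     {0,1,2,3,4,5,6,7}
step 9: r2 <- r3                     {0,1,2,3,4,5,6,7}

Answer: 10 steps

r3: 0,-9,-6,-3,0,3,6,9
r2: 0,-9,-6,-3,0,3,6,9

steps = 10; useful = 64; efficiency = 64/80 = 4/5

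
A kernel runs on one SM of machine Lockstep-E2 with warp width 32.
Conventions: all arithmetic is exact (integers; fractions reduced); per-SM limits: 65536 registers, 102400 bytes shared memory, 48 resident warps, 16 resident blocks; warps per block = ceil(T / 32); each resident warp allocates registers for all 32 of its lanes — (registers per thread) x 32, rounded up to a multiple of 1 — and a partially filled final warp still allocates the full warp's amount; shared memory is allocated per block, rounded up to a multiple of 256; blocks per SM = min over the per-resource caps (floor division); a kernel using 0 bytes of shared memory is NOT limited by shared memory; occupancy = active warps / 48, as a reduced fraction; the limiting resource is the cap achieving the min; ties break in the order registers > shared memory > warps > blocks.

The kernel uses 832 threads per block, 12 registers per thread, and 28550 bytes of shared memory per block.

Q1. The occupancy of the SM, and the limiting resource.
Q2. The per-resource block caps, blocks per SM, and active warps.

Answer: occupancy 13/24, limited by warps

registers: 6 blocks
shared memory: 3 blocks
warps: 1 block
blocks: 16 blocks

Answer: 1 block, 26 active warps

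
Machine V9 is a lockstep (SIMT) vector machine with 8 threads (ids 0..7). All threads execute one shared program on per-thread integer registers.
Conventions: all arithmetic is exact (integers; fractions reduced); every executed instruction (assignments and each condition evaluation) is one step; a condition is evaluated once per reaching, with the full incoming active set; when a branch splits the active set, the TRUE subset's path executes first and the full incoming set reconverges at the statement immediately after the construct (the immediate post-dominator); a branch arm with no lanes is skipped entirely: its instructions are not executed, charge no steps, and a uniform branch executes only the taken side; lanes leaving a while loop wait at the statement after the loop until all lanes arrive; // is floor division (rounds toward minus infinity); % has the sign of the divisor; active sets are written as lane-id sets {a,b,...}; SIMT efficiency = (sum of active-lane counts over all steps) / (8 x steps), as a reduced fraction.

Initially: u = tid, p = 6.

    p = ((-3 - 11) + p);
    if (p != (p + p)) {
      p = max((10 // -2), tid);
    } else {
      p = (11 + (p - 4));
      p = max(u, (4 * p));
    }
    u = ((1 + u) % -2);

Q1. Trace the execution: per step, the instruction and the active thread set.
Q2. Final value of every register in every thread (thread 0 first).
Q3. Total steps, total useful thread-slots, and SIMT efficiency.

step 0: p <- ((-3 - 11) + p)         {0,1,2,3,4,5,6,7}
step 1: eval (p != (p + p))          {0,1,2,3,4,5,6,7}
step 2: p <- max((10 // -2), tid)    {0,1,2,3,4,5,6,7}
step 3: u <- ((1 + u) % -2)          {0,1,2,3,4,5,6,7}

Answer: 4 steps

u: -1,0,-1,0,-1,0,-1,0
p: 0,1,2,3,4,5,6,7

steps = 4; useful = 32; efficiency = 32/32 = 1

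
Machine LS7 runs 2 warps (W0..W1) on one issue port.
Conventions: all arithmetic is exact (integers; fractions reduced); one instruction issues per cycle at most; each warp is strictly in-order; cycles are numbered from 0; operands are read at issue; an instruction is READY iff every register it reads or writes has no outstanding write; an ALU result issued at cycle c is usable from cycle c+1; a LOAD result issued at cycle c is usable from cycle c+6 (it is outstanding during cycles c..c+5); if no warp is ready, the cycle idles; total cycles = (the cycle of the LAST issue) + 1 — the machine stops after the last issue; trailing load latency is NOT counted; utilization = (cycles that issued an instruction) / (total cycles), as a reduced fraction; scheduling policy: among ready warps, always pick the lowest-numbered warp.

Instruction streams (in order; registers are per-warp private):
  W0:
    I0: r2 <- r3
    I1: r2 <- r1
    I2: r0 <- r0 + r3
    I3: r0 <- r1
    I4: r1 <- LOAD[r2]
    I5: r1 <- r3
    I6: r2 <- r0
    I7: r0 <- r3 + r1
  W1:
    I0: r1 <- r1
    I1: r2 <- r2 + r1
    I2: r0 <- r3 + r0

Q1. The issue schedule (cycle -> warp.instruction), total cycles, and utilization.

cycle 0: W0.I0
cycle 1: W0.I1
cycle 2: W0.I2
cycle 3: W0.I3
cycle 4: W0.I4
cycle 5: W1.I0
cycle 6: W1.I1
cycle 7: W1.I2
cycle 8: idle
cycle 9: idle
cycle 10: W0.I5
cycle 11: W0.I6
cycle 12: W0.I7

Answer: 13 cycles, utilization 11/13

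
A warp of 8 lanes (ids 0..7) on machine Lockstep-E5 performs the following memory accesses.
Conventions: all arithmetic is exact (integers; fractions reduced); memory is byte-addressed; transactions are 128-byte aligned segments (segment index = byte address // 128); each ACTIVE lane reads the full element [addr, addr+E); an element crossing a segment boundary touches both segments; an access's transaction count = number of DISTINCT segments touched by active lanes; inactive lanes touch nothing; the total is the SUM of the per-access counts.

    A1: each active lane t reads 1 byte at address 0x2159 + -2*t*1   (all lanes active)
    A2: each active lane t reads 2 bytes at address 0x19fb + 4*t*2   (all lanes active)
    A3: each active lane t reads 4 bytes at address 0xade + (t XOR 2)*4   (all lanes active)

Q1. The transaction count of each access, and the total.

A1: 1 transaction
A2: 2 transactions
A3: 1 transaction

Answer: 1,2,1; total 4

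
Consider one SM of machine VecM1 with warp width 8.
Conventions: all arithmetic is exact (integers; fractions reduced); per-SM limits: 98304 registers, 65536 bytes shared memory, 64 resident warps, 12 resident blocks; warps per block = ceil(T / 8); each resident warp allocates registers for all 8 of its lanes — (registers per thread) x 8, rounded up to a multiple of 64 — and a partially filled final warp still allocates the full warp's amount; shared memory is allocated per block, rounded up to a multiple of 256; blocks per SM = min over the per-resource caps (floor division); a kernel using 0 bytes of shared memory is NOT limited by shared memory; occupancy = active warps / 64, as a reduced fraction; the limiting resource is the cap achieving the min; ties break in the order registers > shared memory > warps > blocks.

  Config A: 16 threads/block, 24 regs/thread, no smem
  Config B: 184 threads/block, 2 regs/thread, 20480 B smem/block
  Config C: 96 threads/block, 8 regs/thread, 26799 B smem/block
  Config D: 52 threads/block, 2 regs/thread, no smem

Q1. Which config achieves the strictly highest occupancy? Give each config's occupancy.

occupancies: A 3/8, B 23/32, C 3/8, D 63/64

Answer: D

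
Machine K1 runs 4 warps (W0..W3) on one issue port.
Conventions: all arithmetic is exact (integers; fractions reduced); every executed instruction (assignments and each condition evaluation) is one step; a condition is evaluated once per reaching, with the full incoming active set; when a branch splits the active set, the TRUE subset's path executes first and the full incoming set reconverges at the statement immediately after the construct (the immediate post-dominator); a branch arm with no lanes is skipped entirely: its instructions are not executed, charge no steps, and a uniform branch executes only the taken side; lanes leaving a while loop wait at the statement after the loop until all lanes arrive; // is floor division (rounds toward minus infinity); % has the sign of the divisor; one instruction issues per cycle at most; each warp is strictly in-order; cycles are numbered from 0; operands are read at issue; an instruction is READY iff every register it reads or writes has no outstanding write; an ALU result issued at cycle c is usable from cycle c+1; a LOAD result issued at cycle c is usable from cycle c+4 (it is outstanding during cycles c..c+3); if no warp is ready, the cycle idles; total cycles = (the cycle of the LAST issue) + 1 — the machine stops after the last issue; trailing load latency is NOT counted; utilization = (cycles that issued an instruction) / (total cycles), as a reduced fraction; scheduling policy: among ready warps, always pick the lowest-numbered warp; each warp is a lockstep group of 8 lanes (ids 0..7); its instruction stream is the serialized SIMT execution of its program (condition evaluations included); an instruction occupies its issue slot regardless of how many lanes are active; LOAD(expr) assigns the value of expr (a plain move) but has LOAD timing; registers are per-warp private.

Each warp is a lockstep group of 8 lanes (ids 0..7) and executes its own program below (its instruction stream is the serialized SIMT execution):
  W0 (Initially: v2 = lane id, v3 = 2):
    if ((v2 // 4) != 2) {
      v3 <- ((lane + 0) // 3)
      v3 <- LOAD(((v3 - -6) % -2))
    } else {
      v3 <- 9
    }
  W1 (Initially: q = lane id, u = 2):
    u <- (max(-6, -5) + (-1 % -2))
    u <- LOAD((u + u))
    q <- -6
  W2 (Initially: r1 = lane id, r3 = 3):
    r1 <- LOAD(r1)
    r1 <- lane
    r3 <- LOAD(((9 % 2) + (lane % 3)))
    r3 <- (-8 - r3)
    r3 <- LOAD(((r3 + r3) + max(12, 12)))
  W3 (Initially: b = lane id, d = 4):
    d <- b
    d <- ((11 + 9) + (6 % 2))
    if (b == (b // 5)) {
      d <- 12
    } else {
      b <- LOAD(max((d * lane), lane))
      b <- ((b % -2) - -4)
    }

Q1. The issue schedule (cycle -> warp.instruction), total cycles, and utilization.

cycle 0: W0.I0
cycle 1: W0.I1
cycle 2: W0.I2
cycle 3: W1.I0
cycle 4: W1.I1
cycle 5: W1.I2
cycle 6: W2.I0
cycle 7: W3.I0
cycle 8: W3.I1
cycle 9: W3.I2
cycle 10: W2.I1
cycle 11: W2.I2
cycle 12: W3.I3
cycle 13: W3.I4
cycle 14: idle
cycle 15: W2.I3
cycle 16: W2.I4
cycle 17: W3.I5

Answer: 18 cycles, utilization 17/18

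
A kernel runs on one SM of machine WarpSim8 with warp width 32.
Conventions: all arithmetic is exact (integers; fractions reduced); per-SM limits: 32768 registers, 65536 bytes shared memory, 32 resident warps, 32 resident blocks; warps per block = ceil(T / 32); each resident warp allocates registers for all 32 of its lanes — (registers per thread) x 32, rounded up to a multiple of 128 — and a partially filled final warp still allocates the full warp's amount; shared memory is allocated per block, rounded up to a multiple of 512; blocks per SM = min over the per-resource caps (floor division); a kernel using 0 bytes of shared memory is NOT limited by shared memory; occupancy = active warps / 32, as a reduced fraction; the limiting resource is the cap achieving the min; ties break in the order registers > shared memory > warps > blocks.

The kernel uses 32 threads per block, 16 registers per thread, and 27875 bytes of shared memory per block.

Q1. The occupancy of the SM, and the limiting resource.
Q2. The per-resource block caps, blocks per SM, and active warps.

Answer: occupancy 1/16, limited by shared memory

registers: 64 blocks
shared memory: 2 blocks
warps: 32 blocks
blocks: 32 blocks

Answer: 2 blocks, 2 active warps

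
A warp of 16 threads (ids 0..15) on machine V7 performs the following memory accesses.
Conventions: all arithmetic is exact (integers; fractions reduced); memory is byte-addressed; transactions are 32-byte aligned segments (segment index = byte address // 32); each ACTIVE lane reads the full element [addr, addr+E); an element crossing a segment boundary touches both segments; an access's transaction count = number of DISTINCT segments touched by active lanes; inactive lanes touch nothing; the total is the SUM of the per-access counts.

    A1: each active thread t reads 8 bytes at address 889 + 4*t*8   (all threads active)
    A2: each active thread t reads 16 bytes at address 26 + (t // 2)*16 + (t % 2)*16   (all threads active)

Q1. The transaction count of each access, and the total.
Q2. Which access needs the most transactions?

A1: 17 transactions
A2: 6 transactions

Answer: 17,6; total 23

Answer: A1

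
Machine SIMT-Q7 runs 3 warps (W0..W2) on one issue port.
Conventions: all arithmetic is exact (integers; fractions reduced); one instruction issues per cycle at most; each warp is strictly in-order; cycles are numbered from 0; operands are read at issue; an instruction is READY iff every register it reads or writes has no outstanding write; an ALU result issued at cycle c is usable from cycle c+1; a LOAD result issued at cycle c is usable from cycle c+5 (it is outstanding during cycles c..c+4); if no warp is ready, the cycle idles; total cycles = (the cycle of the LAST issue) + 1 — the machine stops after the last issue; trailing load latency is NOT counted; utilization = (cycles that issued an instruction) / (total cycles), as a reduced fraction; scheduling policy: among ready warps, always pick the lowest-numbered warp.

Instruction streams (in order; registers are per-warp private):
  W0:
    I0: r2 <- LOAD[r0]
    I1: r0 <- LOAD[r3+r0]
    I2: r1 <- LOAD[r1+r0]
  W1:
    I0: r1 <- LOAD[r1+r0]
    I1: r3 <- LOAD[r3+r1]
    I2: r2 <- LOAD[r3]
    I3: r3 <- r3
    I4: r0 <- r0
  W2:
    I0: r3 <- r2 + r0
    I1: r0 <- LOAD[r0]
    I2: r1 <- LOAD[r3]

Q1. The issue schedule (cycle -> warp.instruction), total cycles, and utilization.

cycle 0: W0.I0
cycle 1: W0.I1
cycle 2: W1.I0
cycle 3: W2.I0
cycle 4: W2.I1
cycle 5: W2.I2
cycle 6: W0.I2
cycle 7: W1.I1
cycle 8: idle
cycle 9: idle
cycle 10: idle
cycle 11: idle
cycle 12: W1.I2
cycle 13: W1.I3
cycle 14: W1.I4

Answer: 15 cycles, utilization 11/15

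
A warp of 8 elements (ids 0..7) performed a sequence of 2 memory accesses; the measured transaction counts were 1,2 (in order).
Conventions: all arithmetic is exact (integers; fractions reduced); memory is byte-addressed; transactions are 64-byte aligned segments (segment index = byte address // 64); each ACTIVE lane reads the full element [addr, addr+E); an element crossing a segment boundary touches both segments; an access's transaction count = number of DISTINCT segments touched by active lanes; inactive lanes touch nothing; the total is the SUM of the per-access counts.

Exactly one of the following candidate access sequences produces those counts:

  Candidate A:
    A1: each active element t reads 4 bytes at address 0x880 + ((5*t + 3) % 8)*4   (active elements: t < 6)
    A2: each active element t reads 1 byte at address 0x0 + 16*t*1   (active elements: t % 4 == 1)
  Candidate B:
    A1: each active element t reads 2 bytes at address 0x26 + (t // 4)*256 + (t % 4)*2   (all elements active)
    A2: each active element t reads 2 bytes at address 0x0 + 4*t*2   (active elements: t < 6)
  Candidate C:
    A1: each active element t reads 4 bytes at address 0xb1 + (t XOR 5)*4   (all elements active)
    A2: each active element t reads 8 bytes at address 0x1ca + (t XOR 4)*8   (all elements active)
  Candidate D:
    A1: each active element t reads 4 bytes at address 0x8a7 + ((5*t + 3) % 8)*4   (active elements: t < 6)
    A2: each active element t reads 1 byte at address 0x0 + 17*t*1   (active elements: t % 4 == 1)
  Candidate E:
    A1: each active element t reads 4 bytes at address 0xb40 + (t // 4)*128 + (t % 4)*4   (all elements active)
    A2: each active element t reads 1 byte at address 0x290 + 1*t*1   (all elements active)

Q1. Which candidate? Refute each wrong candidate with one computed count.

B: A1 gives 2 transactions, not 1
C: A1 gives 2 transactions, not 1
D: A1 gives 2 transactions, not 1
E: A1 gives 2 transactions, not 1
A: all counts match (1,2)

Answer: A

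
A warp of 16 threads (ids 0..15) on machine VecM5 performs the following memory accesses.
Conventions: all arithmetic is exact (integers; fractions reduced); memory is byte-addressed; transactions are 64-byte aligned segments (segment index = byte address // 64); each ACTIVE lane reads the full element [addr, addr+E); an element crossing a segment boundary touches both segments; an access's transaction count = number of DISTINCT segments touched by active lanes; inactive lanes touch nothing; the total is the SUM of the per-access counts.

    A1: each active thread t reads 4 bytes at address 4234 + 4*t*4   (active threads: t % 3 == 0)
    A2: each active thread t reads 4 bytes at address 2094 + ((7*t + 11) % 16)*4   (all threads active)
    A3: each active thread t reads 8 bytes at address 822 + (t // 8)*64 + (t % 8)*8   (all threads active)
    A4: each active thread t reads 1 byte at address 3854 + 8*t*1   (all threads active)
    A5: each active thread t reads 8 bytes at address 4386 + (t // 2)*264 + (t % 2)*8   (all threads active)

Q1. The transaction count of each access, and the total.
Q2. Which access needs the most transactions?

A1: 4 transactions
A2: 2 transactions
A3: 3 transactions
A4: 3 transactions
A5: 10 transactions

Answer: 4,2,3,3,10; total 22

Answer: A5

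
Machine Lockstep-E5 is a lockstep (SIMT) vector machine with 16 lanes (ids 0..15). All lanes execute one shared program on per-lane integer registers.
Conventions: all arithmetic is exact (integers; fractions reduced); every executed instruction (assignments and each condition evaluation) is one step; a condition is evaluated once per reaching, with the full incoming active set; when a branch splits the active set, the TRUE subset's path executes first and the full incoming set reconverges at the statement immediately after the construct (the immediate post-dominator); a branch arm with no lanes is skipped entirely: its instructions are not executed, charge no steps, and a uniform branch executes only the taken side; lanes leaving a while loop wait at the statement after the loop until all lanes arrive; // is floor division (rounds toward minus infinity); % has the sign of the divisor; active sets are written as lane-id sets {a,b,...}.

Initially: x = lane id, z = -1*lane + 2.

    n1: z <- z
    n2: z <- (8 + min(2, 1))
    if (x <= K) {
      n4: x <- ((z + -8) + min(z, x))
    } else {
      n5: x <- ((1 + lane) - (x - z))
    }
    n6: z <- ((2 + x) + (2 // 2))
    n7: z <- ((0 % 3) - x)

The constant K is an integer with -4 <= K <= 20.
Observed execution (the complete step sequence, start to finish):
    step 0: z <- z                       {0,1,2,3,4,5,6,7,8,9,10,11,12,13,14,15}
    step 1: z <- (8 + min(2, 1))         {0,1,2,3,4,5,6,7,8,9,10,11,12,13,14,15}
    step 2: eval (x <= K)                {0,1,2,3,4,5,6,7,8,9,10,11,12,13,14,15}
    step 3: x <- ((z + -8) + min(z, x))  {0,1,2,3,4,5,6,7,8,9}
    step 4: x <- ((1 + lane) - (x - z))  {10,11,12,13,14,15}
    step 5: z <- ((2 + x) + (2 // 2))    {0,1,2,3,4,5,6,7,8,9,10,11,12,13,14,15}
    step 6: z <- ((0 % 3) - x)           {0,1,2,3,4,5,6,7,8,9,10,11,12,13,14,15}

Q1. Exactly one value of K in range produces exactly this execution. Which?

Answer: K = 9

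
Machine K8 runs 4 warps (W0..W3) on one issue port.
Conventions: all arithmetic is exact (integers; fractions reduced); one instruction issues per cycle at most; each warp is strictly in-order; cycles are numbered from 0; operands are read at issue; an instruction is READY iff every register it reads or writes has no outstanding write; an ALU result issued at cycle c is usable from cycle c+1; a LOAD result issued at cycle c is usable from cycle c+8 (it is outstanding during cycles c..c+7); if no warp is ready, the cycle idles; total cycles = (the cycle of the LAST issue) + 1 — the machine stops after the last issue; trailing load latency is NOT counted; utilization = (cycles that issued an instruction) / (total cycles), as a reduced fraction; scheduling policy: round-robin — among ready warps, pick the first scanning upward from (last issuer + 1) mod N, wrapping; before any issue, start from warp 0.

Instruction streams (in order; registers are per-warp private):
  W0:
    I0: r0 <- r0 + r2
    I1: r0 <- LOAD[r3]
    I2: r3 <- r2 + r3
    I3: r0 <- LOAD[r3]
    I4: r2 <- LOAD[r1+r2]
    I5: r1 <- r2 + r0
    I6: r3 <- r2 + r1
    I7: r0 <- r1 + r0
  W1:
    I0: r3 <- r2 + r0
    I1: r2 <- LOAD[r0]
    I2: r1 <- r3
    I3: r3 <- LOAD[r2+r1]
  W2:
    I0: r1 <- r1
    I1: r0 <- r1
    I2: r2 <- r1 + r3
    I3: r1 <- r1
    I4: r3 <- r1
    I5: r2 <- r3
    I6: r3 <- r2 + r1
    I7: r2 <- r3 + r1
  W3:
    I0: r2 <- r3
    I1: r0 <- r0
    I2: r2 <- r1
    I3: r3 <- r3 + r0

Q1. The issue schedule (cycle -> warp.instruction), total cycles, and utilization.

cycle 0: W0.I0
cycle 1: W1.I0
cycle 2: W2.I0
cycle 3: W3.I0
cycle 4: W0.I1
cycle 5: W1.I1
cycle 6: W2.I1
cycle 7: W3.I1
cycle 8: W0.I2
cycle 9: W1.I2
cycle 10: W2.I2
cycle 11: W3.I2
cycle 12: W0.I3
cycle 13: W1.I3
cycle 14: W2.I3
cycle 15: W3.I3
cycle 16: W0.I4
cycle 17: W2.I4
cycle 18: W2.I5
cycle 19: W2.I6
cycle 20: W2.I7
cycle 21: idle
cycle 22: idle
cycle 23: idle
cycle 24: W0.I5
cycle 25: W0.I6
cycle 26: W0.I7

Answer: 27 cycles, utilization 8/9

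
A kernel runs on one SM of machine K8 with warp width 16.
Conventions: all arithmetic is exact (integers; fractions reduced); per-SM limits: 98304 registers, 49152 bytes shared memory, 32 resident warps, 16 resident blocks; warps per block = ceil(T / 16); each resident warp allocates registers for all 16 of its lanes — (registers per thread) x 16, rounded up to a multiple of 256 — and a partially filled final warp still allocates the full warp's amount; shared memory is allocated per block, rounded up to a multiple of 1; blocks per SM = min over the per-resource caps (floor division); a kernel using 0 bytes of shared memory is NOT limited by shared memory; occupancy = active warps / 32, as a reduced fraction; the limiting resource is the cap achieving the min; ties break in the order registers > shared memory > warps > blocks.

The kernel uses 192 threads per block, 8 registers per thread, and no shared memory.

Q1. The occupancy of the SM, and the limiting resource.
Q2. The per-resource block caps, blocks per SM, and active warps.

Answer: occupancy 3/4, limited by warps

registers: 32 blocks
shared memory: no limit (kernel uses none)
warps: 2 blocks
blocks: 16 blocks

Answer: 2 blocks, 24 active warps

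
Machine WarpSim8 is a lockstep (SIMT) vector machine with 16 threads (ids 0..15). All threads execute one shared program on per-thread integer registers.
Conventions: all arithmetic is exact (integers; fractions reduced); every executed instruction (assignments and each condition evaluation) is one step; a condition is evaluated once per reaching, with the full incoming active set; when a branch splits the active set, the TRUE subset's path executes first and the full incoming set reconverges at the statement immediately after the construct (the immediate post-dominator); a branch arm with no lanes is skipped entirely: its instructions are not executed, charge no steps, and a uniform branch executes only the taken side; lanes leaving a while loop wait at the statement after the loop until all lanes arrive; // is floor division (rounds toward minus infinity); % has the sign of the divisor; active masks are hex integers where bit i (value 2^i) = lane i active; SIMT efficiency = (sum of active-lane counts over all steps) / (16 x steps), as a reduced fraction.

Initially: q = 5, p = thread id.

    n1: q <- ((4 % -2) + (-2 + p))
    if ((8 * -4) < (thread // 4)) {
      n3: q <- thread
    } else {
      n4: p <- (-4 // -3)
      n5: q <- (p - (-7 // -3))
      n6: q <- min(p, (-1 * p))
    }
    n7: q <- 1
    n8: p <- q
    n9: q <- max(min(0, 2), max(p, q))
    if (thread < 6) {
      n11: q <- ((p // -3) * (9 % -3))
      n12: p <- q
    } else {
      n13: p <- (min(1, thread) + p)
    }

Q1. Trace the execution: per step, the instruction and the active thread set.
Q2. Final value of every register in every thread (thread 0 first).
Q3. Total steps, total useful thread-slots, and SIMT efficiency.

step 0: q <- ((4 % -2) + (-2 + p))   0xffff
step 1: eval ((8 * -4) < (thread // 4)) 0xffff
step 2: q <- thread                  0xffff
step 3: q <- 1                       0xffff
step 4: p <- q                       0xffff
step 5: q <- max(min(0, 2), max(p, q)) 0xffff
step 6: eval (thread < 6)            0xffff
step 7: q <- ((p // -3) * (9 % -3))  0x003f
step 8: p <- q                       0x003f
step 9: p <- (min(1, thread) + p)    0xffc0

Answer: 10 steps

q: 0,0,0,0,0,0,1,1,1,1,1,1,1,1,1,1
p: 0,0,0,0,0,0,2,2,2,2,2,2,2,2,2,2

steps = 10; useful = 134; efficiency = 134/160 = 67/80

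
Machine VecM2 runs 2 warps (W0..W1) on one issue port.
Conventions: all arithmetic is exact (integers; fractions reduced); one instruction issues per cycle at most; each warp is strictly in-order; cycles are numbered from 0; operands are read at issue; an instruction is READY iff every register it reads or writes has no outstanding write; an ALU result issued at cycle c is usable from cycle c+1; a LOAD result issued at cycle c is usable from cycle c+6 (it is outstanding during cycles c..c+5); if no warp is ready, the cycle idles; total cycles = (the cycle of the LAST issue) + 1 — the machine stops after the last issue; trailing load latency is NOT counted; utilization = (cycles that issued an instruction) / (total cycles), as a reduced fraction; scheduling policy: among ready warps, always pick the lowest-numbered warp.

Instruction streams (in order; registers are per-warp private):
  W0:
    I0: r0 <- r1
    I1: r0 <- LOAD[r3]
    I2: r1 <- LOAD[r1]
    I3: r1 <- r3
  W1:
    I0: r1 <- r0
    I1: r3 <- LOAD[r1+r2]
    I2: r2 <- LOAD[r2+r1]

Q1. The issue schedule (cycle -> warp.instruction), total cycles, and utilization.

cycle 0: W0.I0
cycle 1: W0.I1
cycle 2: W0.I2
cycle 3: W1.I0
cycle 4: W1.I1
cycle 5: W1.I2
cycle 6: idle
cycle 7: idle
cycle 8: W0.I3

Answer: 9 cycles, utilization 7/9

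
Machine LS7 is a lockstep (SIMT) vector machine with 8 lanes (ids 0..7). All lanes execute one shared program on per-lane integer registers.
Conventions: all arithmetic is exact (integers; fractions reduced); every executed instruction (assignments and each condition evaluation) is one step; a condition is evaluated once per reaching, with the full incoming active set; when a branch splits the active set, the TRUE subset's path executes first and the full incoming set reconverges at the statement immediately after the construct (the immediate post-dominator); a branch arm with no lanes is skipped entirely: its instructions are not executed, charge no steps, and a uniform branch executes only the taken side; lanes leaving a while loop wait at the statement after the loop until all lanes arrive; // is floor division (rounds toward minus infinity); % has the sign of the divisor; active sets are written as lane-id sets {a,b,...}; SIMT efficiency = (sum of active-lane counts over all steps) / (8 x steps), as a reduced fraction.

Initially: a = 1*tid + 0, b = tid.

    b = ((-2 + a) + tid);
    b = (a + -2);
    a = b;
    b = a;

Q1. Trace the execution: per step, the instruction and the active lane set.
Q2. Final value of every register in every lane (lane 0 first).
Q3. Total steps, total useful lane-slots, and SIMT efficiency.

step 0: b <- ((-2 + a) + tid)        {0,1,2,3,4,5,6,7}
step 1: b <- (a + -2)                {0,1,2,3,4,5,6,7}
step 2: a <- b                       {0,1,2,3,4,5,6,7}
step 3: b <- a                       {0,1,2,3,4,5,6,7}

Answer: 4 steps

a: -2,-1,0,1,2,3,4,5
b: -2,-1,0,1,2,3,4,5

steps = 4; useful = 32; efficiency = 32/32 = 1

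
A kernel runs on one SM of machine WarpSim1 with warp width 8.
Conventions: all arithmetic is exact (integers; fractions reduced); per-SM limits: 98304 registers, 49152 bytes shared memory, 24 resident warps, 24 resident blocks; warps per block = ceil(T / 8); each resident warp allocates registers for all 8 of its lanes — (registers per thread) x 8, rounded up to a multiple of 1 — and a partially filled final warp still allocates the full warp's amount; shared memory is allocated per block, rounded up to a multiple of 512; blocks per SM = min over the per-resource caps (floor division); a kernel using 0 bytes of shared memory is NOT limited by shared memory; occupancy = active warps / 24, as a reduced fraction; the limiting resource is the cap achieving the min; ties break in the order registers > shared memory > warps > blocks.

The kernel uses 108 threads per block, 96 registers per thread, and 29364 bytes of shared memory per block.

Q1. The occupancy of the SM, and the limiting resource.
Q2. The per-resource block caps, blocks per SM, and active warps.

Answer: occupancy 7/12, limited by shared memory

registers: 9 blocks
shared memory: 1 block
warps: 1 block
blocks: 24 blocks

Answer: 1 block, 14 active warps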